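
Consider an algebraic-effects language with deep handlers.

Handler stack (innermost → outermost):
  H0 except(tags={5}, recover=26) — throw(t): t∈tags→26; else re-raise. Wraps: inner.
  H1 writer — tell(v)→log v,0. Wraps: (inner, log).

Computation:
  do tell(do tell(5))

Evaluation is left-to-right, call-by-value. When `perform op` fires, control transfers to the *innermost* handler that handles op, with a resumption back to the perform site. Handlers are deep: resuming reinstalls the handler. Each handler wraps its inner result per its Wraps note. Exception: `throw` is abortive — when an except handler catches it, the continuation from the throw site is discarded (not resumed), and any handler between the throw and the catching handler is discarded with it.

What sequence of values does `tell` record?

Answer: (5, 0)

Working:
tell(5) @ H1 ⇒ log+=5
tell(0) @ H1 ⇒ log+=0
H0 returns 0
H1 returns (0, (5, 0))
= (0, (5, 0))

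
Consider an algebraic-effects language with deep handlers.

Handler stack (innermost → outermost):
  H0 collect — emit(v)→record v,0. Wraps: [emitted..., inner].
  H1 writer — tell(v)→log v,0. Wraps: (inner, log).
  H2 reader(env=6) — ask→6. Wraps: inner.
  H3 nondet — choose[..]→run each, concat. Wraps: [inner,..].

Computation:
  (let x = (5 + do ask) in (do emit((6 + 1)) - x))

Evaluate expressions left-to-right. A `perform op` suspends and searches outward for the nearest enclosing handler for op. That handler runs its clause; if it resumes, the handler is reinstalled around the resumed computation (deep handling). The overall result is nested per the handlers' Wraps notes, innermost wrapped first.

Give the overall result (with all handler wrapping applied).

Step-by-step:
ask @ H2 ⇒ 6
emit(7) @ H0 ⇒ out+=7
H0 returns [7, -11]
H1 returns ([7, -11], ())
H2 returns ([7, -11], ())
H3 returns [([7, -11], ())]
= [([7, -11], ())]

Answer: [([7, -11], ())]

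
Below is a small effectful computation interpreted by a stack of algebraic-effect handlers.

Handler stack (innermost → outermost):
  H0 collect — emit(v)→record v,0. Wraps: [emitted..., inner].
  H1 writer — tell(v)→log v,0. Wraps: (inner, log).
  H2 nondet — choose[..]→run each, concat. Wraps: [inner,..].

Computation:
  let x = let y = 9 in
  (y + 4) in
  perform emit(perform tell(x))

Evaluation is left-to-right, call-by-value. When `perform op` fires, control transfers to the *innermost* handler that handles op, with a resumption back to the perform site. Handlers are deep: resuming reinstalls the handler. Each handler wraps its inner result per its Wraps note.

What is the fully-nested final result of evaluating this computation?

Step-by-step:
tell(13) @ H1 ⇒ log+=13
emit(0) @ H0 ⇒ out+=0
H0 returns [0, 0]
H1 returns ([0, 0], (13))
H2 returns [([0, 0], (13))]
= [([0, 0], (13))]

Answer: [([0, 0], (13))]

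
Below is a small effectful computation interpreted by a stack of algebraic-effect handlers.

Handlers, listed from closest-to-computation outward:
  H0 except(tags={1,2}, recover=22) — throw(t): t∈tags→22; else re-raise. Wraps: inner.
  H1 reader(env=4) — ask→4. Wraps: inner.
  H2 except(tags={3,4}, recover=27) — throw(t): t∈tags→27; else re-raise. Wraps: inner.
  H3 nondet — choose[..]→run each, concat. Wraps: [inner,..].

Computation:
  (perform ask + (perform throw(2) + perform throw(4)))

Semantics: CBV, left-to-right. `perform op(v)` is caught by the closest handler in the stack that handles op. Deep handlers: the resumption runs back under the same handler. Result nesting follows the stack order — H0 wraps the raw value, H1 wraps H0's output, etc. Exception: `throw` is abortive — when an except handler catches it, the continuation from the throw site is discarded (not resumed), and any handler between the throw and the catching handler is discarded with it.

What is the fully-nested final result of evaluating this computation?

Answer: [22]

Evaluation trace:
ask @ H1 ⇒ 4
throw(2) @ H0 caught ⇒ 22
H1 returns 22
H2 returns 22
H3 returns [22]
= [22]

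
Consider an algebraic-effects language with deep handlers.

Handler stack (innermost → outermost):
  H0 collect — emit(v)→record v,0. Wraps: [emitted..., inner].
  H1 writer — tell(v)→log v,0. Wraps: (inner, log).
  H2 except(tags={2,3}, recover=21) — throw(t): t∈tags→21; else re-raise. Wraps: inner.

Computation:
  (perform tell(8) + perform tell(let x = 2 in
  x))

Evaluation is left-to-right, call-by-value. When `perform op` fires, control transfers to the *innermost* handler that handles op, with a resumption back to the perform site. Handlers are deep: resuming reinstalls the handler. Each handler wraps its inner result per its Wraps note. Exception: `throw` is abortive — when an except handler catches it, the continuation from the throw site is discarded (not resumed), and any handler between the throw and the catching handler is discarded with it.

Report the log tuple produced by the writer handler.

Answer: (8, 2)

Step-by-step:
tell(8) @ H1 ⇒ log+=8
tell(2) @ H1 ⇒ log+=2
H0 returns [0]
H1 returns ([0], (8, 2))
H2 returns ([0], (8, 2))
= ([0], (8, 2))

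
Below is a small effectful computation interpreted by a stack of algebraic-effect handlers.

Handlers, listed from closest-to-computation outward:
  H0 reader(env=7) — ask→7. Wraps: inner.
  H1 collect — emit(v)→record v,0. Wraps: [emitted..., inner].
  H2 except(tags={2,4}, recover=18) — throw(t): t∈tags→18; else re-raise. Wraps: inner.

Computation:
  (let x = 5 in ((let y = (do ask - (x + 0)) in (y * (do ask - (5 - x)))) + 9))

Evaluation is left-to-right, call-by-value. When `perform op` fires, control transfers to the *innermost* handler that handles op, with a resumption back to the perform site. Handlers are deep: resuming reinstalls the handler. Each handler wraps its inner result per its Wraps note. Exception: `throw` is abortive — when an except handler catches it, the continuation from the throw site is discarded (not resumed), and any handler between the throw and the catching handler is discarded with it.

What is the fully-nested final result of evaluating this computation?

Answer: [23]

Working:
ask @ H0 ⇒ 7
ask @ H0 ⇒ 7
H0 returns 23
H1 returns [23]
H2 returns [23]
= [23]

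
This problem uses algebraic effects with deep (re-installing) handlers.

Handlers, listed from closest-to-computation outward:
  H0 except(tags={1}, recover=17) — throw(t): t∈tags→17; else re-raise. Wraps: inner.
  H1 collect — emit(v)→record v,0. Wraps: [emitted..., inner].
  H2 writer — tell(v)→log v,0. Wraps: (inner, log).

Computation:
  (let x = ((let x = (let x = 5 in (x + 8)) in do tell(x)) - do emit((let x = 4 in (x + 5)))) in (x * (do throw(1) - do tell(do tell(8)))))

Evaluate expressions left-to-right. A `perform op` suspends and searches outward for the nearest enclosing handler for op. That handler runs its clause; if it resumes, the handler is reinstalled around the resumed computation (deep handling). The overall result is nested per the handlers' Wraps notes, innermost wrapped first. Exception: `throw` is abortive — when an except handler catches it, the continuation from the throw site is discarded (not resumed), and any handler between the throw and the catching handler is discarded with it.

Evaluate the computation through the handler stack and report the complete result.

Answer: ([9, 17], (13))

Working:
tell(13) @ H2 ⇒ log+=13
emit(9) @ H1 ⇒ out+=9
throw(1) @ H0 caught ⇒ 17
H1 returns [9, 17]
H2 returns ([9, 17], (13))
= ([9, 17], (13))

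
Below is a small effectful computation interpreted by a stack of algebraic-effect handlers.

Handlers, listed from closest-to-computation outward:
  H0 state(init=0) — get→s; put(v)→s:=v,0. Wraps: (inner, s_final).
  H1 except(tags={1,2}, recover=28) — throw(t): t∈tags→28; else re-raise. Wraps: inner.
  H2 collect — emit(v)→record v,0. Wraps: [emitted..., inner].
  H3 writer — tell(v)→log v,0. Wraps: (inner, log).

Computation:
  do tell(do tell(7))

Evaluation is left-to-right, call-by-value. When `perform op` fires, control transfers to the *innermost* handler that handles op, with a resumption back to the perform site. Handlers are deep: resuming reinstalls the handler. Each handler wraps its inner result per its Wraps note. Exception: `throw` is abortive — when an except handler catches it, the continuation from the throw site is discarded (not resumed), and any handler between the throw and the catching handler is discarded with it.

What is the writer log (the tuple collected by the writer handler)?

Working:
tell(7) @ H3 ⇒ log+=7
tell(0) @ H3 ⇒ log+=0
H0 returns (0, 0)
H1 returns (0, 0)
H2 returns [(0, 0)]
H3 returns ([(0, 0)], (7, 0))
= ([(0, 0)], (7, 0))

Answer: (7, 0)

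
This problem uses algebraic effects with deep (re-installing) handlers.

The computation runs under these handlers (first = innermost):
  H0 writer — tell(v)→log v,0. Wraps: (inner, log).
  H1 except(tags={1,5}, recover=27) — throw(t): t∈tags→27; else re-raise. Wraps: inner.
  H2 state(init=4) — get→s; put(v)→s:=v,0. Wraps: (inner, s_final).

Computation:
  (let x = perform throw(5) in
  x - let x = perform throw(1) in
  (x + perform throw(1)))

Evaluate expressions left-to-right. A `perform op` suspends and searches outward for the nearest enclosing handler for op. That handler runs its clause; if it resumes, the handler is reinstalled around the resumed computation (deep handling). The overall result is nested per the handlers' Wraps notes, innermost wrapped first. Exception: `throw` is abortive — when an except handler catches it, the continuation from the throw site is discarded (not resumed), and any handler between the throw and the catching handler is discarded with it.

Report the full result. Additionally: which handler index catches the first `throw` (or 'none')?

Working:
throw(5) @ H1 caught ⇒ 27
H2 returns (27, 4)
= (27, 4)

Answer: (27, 4) ; first throw caught by: H1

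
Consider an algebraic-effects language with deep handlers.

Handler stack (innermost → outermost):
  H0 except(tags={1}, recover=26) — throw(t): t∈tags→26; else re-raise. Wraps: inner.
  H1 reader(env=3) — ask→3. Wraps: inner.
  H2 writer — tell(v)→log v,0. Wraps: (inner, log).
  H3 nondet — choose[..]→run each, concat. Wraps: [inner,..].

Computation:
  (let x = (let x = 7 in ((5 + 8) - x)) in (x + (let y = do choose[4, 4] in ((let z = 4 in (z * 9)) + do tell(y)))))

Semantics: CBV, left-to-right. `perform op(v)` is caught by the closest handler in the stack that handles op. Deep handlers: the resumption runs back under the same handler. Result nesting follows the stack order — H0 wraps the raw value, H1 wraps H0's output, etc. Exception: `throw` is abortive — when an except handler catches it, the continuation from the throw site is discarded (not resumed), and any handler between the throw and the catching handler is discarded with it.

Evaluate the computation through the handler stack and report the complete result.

Evaluation trace:
choose[4, 4] @ H3
  branch[0] choose=4:
    tell(4) @ H2 ⇒ log+=4
    H0 returns 42
    H1 returns 42
    H2 returns (42, (4))
    H3 returns [(42, (4))]
  branch[1] choose=4:
    tell(4) @ H2 ⇒ log+=4
    H0 returns 42
    H1 returns 42
    H2 returns (42, (4))
    H3 returns [(42, (4))]
= [(42, (4)), (42, (4))]

Answer: [(42, (4)), (42, (4))]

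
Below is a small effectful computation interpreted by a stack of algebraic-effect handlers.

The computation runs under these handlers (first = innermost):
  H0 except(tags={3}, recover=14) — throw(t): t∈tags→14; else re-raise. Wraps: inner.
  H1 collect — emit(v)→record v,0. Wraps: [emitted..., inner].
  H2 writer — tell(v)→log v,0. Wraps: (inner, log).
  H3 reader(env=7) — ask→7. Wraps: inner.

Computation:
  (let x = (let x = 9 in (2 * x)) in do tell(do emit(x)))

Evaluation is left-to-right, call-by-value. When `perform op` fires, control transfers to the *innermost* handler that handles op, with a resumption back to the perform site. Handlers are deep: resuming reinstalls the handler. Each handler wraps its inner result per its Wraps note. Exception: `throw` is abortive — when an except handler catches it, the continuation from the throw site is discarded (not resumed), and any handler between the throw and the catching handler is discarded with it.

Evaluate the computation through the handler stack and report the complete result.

Answer: ([18, 0], (0))

Step-by-step:
emit(18) @ H1 ⇒ out+=18
tell(0) @ H2 ⇒ log+=0
H0 returns 0
H1 returns [18, 0]
H2 returns ([18, 0], (0))
H3 returns ([18, 0], (0))
= ([18, 0], (0))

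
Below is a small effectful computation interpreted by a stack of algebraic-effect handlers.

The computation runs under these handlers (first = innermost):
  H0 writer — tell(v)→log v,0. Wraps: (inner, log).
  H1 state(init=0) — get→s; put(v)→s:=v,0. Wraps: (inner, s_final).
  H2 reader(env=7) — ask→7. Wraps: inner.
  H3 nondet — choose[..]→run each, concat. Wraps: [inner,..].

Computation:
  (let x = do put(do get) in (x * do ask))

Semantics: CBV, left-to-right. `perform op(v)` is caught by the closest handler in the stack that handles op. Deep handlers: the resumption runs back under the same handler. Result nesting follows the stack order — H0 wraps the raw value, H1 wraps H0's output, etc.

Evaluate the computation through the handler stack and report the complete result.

Evaluation trace:
get @ H1 ⇒ 0
put(0) @ H1 ⇒ s:=0
ask @ H2 ⇒ 7
H0 returns (0, ())
H1 returns ((0, ()), 0)
H2 returns ((0, ()), 0)
H3 returns [((0, ()), 0)]
= [((0, ()), 0)]

Answer: [((0, ()), 0)]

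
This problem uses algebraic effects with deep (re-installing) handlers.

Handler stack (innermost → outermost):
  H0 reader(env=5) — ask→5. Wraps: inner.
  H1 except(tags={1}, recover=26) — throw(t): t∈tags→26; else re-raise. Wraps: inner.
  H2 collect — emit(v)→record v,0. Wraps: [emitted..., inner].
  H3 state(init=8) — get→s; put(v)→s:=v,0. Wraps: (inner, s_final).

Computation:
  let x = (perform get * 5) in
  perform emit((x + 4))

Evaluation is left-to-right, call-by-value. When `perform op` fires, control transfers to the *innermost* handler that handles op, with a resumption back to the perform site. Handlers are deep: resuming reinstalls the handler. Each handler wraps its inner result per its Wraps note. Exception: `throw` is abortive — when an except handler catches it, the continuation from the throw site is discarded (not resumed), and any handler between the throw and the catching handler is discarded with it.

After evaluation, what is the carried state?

Evaluation trace:
get @ H3 ⇒ 8
emit(44) @ H2 ⇒ out+=44
H0 returns 0
H1 returns 0
H2 returns [44, 0]
H3 returns ([44, 0], 8)
= ([44, 0], 8)

Answer: 8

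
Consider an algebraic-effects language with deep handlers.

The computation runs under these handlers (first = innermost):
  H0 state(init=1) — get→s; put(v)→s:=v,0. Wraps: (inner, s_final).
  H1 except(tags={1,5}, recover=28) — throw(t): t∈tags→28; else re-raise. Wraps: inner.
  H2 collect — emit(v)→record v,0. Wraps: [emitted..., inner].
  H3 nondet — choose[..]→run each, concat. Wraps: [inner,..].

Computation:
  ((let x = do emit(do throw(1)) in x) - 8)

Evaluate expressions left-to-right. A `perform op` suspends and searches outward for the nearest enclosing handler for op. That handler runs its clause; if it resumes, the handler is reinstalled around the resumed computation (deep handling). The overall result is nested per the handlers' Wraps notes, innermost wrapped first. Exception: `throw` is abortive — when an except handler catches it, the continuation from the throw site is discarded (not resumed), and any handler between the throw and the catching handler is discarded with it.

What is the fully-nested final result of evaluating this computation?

Answer: [[28]]

Evaluation trace:
throw(1) @ H1 caught ⇒ 28
H2 returns [28]
H3 returns [[28]]
= [[28]]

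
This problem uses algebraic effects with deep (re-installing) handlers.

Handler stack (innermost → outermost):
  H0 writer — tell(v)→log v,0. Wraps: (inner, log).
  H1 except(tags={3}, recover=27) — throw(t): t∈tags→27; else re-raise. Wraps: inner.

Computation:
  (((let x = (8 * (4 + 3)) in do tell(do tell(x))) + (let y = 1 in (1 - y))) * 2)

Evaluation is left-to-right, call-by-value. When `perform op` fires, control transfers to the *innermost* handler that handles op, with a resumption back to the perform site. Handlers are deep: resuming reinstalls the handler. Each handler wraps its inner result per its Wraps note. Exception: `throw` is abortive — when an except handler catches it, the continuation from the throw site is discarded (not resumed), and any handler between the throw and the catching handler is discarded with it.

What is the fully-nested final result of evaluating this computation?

Evaluation trace:
tell(56) @ H0 ⇒ log+=56
tell(0) @ H0 ⇒ log+=0
H0 returns (0, (56, 0))
H1 returns (0, (56, 0))
= (0, (56, 0))

Answer: (0, (56, 0))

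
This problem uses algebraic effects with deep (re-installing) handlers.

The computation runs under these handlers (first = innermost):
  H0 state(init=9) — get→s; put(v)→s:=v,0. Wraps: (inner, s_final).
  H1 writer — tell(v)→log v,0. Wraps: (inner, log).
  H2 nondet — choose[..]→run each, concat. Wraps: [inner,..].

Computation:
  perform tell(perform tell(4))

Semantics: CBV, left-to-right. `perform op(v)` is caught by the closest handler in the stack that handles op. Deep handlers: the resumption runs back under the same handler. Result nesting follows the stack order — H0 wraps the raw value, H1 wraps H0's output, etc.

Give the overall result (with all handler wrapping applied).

Answer: [((0, 9), (4, 0))]

Working:
tell(4) @ H1 ⇒ log+=4
tell(0) @ H1 ⇒ log+=0
H0 returns (0, 9)
H1 returns ((0, 9), (4, 0))
H2 returns [((0, 9), (4, 0))]
= [((0, 9), (4, 0))]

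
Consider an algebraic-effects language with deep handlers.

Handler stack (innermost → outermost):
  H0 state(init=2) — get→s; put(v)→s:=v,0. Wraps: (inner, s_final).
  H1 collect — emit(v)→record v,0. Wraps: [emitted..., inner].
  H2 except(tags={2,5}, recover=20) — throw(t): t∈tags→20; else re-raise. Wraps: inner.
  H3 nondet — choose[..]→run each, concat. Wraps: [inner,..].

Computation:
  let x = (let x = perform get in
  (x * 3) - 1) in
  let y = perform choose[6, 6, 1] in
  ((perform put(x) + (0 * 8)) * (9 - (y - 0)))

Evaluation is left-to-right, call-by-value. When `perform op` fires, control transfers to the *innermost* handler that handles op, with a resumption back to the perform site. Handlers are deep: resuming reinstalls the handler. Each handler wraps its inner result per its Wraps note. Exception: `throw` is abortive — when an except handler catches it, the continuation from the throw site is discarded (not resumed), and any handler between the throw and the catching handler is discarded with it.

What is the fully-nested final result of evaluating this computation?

Step-by-step:
get @ H0 ⇒ 2
choose[6, 6, 1] @ H3
  branch[0] choose=6:
    put(5) @ H0 ⇒ s:=5
    H0 returns (0, 5)
    H1 returns [(0, 5)]
    H2 returns [(0, 5)]
    H3 returns [[(0, 5)]]
  branch[1] choose=6:
    put(5) @ H0 ⇒ s:=5
    H0 returns (0, 5)
    H1 returns [(0, 5)]
    H2 returns [(0, 5)]
    H3 returns [[(0, 5)]]
  branch[2] choose=1:
    put(5) @ H0 ⇒ s:=5
    H0 returns (0, 5)
    H1 returns [(0, 5)]
    H2 returns [(0, 5)]
    H3 returns [[(0, 5)]]
= [[(0, 5)], [(0, 5)], [(0, 5)]]

Answer: [[(0, 5)], [(0, 5)], [(0, 5)]]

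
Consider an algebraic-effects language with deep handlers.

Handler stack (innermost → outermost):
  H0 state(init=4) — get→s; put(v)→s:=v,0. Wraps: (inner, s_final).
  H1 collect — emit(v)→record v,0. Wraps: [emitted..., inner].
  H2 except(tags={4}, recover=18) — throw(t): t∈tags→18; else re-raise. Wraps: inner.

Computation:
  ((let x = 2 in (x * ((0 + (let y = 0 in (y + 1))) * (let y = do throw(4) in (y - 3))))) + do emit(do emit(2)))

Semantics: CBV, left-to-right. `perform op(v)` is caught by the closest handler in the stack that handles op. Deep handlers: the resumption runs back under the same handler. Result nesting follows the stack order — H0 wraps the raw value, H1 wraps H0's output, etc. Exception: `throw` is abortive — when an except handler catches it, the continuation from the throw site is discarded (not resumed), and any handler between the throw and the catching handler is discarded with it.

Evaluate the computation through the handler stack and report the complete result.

Answer: 18

Evaluation trace:
throw(4) @ H2 caught ⇒ 18
= 18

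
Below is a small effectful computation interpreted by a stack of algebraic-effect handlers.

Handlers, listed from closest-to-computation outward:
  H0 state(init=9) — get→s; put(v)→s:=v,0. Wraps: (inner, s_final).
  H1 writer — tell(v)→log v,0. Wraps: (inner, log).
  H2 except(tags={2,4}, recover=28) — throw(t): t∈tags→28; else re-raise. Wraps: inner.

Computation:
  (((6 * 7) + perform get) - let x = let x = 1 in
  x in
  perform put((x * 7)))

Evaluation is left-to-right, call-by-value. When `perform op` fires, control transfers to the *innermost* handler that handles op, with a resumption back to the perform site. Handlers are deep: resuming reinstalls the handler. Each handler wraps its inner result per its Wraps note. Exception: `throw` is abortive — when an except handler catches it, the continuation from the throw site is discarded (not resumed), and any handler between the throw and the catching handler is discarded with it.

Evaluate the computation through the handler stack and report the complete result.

Answer: ((51, 7), ())

Step-by-step:
get @ H0 ⇒ 9
put(7) @ H0 ⇒ s:=7
H0 returns (51, 7)
H1 returns ((51, 7), ())
H2 returns ((51, 7), ())
= ((51, 7), ())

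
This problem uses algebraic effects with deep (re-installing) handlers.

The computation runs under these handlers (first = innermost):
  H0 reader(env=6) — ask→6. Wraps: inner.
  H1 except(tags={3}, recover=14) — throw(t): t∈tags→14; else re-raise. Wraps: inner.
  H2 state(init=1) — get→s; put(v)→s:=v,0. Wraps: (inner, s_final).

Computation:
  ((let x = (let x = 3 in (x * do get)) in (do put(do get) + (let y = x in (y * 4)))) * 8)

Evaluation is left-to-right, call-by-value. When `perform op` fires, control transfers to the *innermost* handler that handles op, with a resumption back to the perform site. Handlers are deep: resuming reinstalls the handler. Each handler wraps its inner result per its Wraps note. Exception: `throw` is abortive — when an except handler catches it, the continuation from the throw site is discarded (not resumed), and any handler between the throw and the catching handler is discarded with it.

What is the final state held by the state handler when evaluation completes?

Answer: 1

Working:
get @ H2 ⇒ 1
get @ H2 ⇒ 1
put(1) @ H2 ⇒ s:=1
H0 returns 96
H1 returns 96
H2 returns (96, 1)
= (96, 1)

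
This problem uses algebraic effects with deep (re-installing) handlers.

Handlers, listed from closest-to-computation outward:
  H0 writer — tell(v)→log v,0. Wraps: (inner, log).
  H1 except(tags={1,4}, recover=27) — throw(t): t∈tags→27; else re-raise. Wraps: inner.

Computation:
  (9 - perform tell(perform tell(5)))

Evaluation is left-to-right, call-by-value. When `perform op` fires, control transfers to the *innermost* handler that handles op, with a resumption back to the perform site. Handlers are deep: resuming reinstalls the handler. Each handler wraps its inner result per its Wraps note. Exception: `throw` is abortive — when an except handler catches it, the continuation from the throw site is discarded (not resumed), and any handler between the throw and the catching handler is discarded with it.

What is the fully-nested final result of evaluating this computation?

Answer: (9, (5, 0))

Evaluation trace:
tell(5) @ H0 ⇒ log+=5
tell(0) @ H0 ⇒ log+=0
H0 returns (9, (5, 0))
H1 returns (9, (5, 0))
= (9, (5, 0))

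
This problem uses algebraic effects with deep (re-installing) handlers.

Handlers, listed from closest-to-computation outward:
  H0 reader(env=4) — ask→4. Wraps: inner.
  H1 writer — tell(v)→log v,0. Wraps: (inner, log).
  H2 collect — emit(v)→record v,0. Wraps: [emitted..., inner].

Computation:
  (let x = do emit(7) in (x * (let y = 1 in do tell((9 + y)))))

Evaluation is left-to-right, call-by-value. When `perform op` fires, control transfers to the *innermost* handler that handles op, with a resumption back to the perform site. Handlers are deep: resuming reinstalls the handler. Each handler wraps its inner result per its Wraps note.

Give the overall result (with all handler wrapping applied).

Step-by-step:
emit(7) @ H2 ⇒ out+=7
tell(10) @ H1 ⇒ log+=10
H0 returns 0
H1 returns (0, (10))
H2 returns [7, (0, (10))]
= [7, (0, (10))]

Answer: [7, (0, (10))]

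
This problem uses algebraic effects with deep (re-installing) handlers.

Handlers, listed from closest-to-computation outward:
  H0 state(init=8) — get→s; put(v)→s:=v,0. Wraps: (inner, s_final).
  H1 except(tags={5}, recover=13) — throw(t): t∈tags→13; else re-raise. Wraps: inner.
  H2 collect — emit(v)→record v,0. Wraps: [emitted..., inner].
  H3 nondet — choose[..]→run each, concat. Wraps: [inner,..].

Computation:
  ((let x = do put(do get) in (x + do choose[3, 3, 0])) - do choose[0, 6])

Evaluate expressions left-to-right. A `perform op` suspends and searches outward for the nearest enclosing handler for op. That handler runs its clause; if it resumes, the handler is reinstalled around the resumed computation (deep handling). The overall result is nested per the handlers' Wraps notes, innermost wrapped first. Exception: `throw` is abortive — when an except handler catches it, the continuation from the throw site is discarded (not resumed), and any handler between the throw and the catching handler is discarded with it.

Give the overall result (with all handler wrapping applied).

Answer: [[(3, 8)], [(-3, 8)], [(3, 8)], [(-3, 8)], [(0, 8)], [(-6, 8)]]

Step-by-step:
get @ H0 ⇒ 8
put(8) @ H0 ⇒ s:=8
choose[3, 3, 0] @ H3
  branch[0] choose=3:
    choose[0, 6] @ H3
      branch[0] choose=0:
        H0 returns (3, 8)
        H1 returns (3, 8)
        H2 returns [(3, 8)]
        H3 returns [[(3, 8)]]
      branch[1] choose=6:
        H0 returns (-3, 8)
        H1 returns (-3, 8)
        H2 returns [(-3, 8)]
        H3 returns [[(-3, 8)]]
  branch[1] choose=3:
    choose[0, 6] @ H3
      branch[0] choose=0:
        H0 returns (3, 8)
        H1 returns (3, 8)
        H2 returns [(3, 8)]
        H3 returns [[(3, 8)]]
      branch[1] choose=6:
        H0 returns (-3, 8)
        H1 returns (-3, 8)
        H2 returns [(-3, 8)]
        H3 returns [[(-3, 8)]]
  branch[2] choose=0:
    choose[0, 6] @ H3
      branch[0] choose=0:
        H0 returns (0, 8)
        H1 returns (0, 8)
        H2 returns [(0, 8)]
        H3 returns [[(0, 8)]]
      branch[1] choose=6:
        H0 returns (-6, 8)
        H1 returns (-6, 8)
        H2 returns [(-6, 8)]
        H3 returns [[(-6, 8)]]
= [[(3, 8)], [(-3, 8)], [(3, 8)], [(-3, 8)], [(0, 8)], [(-6, 8)]]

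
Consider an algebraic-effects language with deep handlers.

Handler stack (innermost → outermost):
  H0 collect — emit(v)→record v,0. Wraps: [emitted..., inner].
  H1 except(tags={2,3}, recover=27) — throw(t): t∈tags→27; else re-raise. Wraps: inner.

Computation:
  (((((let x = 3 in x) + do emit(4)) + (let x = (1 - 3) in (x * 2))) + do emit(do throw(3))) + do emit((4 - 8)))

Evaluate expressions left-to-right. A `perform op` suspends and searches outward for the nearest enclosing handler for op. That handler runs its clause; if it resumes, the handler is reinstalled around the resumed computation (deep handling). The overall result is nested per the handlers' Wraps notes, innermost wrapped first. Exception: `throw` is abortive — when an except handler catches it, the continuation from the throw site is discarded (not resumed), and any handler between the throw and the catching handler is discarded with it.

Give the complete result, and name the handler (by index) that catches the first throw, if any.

Working:
emit(4) @ H0 ⇒ out+=4
throw(3) @ H1 caught ⇒ 27
= 27

Answer: 27 ; first throw caught by: H1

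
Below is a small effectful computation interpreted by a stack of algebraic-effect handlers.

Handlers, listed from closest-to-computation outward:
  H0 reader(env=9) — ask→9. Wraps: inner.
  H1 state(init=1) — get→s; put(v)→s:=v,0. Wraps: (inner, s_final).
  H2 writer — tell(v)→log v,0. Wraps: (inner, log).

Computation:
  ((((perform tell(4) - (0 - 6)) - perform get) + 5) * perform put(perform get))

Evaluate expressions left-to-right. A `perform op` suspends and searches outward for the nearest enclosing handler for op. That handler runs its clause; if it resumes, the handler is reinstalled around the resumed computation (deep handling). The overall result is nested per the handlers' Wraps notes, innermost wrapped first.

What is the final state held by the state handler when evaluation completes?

Step-by-step:
tell(4) @ H2 ⇒ log+=4
get @ H1 ⇒ 1
get @ H1 ⇒ 1
put(1) @ H1 ⇒ s:=1
H0 returns 0
H1 returns (0, 1)
H2 returns ((0, 1), (4))
= ((0, 1), (4))

Answer: 1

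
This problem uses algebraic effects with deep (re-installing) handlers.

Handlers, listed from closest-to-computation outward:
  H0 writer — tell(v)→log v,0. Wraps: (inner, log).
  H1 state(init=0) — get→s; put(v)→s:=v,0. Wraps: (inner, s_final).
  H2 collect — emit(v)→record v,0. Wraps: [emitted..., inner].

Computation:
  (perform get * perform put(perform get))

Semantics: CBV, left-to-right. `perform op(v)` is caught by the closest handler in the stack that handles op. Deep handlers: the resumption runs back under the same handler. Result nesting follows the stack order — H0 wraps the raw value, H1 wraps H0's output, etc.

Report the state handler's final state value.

Evaluation trace:
get @ H1 ⇒ 0
get @ H1 ⇒ 0
put(0) @ H1 ⇒ s:=0
H0 returns (0, ())
H1 returns ((0, ()), 0)
H2 returns [((0, ()), 0)]
= [((0, ()), 0)]

Answer: 0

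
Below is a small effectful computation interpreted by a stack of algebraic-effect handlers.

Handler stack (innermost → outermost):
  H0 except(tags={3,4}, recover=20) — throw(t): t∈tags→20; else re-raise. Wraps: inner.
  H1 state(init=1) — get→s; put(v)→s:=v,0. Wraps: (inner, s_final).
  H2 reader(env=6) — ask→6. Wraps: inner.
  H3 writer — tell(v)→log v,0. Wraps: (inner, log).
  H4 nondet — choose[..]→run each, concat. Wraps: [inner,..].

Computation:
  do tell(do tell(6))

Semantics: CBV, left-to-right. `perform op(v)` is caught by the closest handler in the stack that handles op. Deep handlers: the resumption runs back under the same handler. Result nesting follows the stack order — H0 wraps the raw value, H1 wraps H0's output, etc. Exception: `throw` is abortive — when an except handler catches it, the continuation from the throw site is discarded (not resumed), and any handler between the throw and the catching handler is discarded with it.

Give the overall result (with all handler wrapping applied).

Evaluation trace:
tell(6) @ H3 ⇒ log+=6
tell(0) @ H3 ⇒ log+=0
H0 returns 0
H1 returns (0, 1)
H2 returns (0, 1)
H3 returns ((0, 1), (6, 0))
H4 returns [((0, 1), (6, 0))]
= [((0, 1), (6, 0))]

Answer: [((0, 1), (6, 0))]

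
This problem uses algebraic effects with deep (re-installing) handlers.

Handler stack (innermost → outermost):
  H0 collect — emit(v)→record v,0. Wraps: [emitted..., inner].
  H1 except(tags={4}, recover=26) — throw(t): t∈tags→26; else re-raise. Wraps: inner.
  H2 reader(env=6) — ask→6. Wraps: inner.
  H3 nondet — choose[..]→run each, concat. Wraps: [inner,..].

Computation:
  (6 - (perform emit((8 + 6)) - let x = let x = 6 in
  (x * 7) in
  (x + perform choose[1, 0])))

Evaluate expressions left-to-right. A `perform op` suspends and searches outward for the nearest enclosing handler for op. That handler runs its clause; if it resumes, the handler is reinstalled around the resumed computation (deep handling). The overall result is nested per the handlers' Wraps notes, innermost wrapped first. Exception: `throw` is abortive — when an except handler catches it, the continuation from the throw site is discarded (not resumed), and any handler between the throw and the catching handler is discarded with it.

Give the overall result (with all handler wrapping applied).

Evaluation trace:
emit(14) @ H0 ⇒ out+=14
choose[1, 0] @ H3
  branch[0] choose=1:
    H0 returns [14, 49]
    H1 returns [14, 49]
    H2 returns [14, 49]
    H3 returns [[14, 49]]
  branch[1] choose=0:
    H0 returns [14, 48]
    H1 returns [14, 48]
    H2 returns [14, 48]
    H3 returns [[14, 48]]
= [[14, 49], [14, 48]]

Answer: [[14, 49], [14, 48]]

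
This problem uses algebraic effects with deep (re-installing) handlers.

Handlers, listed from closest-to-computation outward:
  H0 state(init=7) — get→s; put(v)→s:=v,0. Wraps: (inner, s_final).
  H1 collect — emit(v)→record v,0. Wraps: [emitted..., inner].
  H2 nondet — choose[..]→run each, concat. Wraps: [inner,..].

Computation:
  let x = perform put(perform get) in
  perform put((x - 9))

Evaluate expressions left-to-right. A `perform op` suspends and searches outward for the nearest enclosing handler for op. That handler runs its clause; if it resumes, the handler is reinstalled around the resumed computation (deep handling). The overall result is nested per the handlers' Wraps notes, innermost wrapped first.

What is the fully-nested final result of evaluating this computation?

Step-by-step:
get @ H0 ⇒ 7
put(7) @ H0 ⇒ s:=7
put(-9) @ H0 ⇒ s:=-9
H0 returns (0, -9)
H1 returns [(0, -9)]
H2 returns [[(0, -9)]]
= [[(0, -9)]]

Answer: [[(0, -9)]]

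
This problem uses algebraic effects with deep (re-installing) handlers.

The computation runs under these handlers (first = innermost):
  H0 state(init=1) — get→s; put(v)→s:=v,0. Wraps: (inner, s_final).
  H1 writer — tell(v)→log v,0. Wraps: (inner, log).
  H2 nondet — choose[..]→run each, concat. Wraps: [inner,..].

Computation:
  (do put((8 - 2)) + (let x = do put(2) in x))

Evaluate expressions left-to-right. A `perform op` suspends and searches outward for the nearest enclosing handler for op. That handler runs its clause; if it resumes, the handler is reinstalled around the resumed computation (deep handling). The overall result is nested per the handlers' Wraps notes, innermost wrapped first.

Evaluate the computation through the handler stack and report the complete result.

Working:
put(6) @ H0 ⇒ s:=6
put(2) @ H0 ⇒ s:=2
H0 returns (0, 2)
H1 returns ((0, 2), ())
H2 returns [((0, 2), ())]
= [((0, 2), ())]

Answer: [((0, 2), ())]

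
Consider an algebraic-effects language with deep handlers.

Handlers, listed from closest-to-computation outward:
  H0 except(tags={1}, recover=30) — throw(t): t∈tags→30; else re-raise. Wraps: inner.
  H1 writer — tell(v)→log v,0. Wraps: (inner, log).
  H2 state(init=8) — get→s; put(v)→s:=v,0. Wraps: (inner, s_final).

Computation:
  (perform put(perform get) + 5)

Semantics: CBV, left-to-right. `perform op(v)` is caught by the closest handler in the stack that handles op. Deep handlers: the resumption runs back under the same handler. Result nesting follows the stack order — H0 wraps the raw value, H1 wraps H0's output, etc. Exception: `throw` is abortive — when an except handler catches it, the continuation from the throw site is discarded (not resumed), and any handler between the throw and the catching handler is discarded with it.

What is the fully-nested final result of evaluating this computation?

Step-by-step:
get @ H2 ⇒ 8
put(8) @ H2 ⇒ s:=8
H0 returns 5
H1 returns (5, ())
H2 returns ((5, ()), 8)
= ((5, ()), 8)

Answer: ((5, ()), 8)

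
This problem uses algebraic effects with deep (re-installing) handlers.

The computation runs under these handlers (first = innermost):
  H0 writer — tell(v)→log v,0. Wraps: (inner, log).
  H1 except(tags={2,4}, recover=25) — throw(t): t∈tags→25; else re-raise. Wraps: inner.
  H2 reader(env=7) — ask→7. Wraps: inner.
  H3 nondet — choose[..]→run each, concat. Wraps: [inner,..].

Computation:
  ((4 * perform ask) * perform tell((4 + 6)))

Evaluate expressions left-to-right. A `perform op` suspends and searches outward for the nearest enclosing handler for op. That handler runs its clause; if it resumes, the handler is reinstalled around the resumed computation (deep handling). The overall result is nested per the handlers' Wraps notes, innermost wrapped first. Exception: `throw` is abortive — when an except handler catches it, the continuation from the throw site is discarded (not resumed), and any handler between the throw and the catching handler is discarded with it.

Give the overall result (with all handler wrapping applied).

Evaluation trace:
ask @ H2 ⇒ 7
tell(10) @ H0 ⇒ log+=10
H0 returns (0, (10))
H1 returns (0, (10))
H2 returns (0, (10))
H3 returns [(0, (10))]
= [(0, (10))]

Answer: [(0, (10))]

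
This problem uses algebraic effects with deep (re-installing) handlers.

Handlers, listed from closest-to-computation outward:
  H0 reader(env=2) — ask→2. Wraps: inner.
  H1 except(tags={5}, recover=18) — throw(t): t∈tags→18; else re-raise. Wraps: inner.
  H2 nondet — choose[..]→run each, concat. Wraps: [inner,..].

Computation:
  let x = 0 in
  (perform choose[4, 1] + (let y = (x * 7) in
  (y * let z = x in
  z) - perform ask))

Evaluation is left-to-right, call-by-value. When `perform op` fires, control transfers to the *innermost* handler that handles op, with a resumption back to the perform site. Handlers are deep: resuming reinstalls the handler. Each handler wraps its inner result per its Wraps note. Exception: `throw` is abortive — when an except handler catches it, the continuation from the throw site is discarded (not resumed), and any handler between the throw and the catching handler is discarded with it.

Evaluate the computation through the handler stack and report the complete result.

Answer: [2, -1]

Step-by-step:
choose[4, 1] @ H2
  branch[0] choose=4:
    ask @ H0 ⇒ 2
    H0 returns 2
    H1 returns 2
    H2 returns [2]
  branch[1] choose=1:
    ask @ H0 ⇒ 2
    H0 returns -1
    H1 returns -1
    H2 returns [-1]
= [2, -1]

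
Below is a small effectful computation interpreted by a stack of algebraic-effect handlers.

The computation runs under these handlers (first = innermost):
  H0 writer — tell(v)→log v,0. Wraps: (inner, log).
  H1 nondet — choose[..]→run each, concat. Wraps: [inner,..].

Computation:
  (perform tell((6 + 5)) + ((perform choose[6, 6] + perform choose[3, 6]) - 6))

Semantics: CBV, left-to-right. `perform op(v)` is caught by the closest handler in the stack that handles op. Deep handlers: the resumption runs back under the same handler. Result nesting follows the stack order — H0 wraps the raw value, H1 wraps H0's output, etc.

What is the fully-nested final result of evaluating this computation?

Answer: [(3, (11)), (6, (11)), (3, (11)), (6, (11))]

Working:
tell(11) @ H0 ⇒ log+=11
choose[6, 6] @ H1
  branch[0] choose=6:
    choose[3, 6] @ H1
      branch[0] choose=3:
        H0 returns (3, (11))
        H1 returns [(3, (11))]
      branch[1] choose=6:
        H0 returns (6, (11))
        H1 returns [(6, (11))]
  branch[1] choose=6:
    choose[3, 6] @ H1
      branch[0] choose=3:
        H0 returns (3, (11))
        H1 returns [(3, (11))]
      branch[1] choose=6:
        H0 returns (6, (11))
        H1 returns [(6, (11))]
= [(3, (11)), (6, (11)), (3, (11)), (6, (11))]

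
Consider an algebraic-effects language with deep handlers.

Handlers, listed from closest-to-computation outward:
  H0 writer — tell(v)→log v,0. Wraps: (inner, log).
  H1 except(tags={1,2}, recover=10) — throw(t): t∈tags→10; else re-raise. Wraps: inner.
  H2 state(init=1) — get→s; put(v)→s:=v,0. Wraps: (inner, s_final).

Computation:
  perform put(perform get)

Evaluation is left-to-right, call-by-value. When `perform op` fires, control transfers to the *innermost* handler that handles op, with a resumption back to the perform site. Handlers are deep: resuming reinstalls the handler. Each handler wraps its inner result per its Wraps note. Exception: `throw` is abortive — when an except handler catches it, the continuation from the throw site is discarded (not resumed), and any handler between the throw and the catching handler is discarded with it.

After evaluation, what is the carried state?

Answer: 1

Step-by-step:
get @ H2 ⇒ 1
put(1) @ H2 ⇒ s:=1
H0 returns (0, ())
H1 returns (0, ())
H2 returns ((0, ()), 1)
= ((0, ()), 1)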